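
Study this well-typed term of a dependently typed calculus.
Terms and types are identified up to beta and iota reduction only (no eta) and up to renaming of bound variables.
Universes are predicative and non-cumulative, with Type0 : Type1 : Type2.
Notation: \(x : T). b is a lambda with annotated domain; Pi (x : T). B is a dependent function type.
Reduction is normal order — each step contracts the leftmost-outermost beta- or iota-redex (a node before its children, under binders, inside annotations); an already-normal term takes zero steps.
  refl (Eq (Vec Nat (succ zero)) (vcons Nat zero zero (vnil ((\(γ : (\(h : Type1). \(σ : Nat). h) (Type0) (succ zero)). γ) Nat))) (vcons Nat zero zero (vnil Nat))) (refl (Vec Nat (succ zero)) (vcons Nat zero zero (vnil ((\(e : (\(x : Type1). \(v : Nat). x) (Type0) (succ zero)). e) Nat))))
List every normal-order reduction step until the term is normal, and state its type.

reduction (normal order):
  refl (Eq (Vec Nat (succ zero)) (vcons Nat zero zero (vnil ((\(γ : (\(h : Type1). \(σ : Nat). h) (Type0) (succ zero)). γ) Nat))) (vcons Nat zero zero (vnil Nat))) (refl (Vec Nat (succ zero)) (vcons Nat zero zero (vnil ((\(e : (\(x : Type1). \(v : Nat). x) (Type0) (succ zero)). e) Nat))))
  ~> refl (Eq (Vec Nat (succ zero)) (vcons Nat zero zero (vnil Nat)) (vcons Nat zero zero (vnil Nat))) (refl (Vec Nat (succ zero)) (vcons Nat zero zero (vnil ((\(γ : (\(h : Type1). \(σ : Nat). h) (Type0) (succ zero)). γ) Nat))))
  ~> refl (Eq (Vec Nat (succ zero)) (vcons Nat zero zero (vnil Nat)) (vcons Nat zero zero (vnil Nat))) (refl (Vec Nat (succ zero)) (vcons Nat zero zero (vnil Nat)))
type:
  Eq (Eq (Vec Nat (succ zero)) (vcons Nat zero zero (vnil Nat)) (vcons Nat zero zero (vnil Nat))) (refl (Vec Nat (succ zero)) (vcons Nat zero zero (vnil Nat))) (refl (Vec Nat (succ zero)) (vcons Nat zero zero (vnil Nat)))


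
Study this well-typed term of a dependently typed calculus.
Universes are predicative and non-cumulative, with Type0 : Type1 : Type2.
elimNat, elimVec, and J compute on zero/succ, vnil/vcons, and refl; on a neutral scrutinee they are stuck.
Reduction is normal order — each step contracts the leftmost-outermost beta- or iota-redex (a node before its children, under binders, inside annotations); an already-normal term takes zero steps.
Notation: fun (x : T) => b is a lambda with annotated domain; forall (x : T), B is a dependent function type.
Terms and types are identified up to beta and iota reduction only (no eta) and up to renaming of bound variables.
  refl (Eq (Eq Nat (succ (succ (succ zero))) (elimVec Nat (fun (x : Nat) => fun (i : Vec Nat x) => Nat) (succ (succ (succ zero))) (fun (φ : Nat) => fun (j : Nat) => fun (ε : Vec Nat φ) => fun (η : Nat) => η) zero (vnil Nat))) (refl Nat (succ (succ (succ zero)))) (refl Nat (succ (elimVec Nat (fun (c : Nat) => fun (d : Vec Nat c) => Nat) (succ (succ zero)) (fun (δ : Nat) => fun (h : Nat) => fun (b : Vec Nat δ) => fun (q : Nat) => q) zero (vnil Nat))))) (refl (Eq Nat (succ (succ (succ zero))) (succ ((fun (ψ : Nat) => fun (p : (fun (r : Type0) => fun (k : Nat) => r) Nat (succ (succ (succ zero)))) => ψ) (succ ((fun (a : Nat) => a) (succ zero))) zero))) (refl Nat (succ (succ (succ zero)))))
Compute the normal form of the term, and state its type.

reduced normal form:
  refl (Eq (Eq Nat (succ (succ (succ zero))) (succ (succ (succ zero)))) (refl Nat (succ (succ (succ zero)))) (refl Nat (succ (succ (succ zero))))) (refl (Eq Nat (succ (succ (succ zero))) (succ (succ (succ zero)))) (refl Nat (succ (succ (succ zero)))))
inferred type:
  Eq (Eq (Eq Nat (succ (succ (succ zero))) (succ (succ (succ zero)))) (refl Nat (succ (succ (succ zero)))) (refl Nat (succ (succ (succ zero))))) (refl (Eq Nat (succ (succ (succ zero))) (succ (succ (succ zero)))) (refl Nat (succ (succ (succ zero))))) (refl (Eq Nat (succ (succ (succ zero))) (succ (succ (succ zero)))) (refl Nat (succ (succ (succ zero)))))


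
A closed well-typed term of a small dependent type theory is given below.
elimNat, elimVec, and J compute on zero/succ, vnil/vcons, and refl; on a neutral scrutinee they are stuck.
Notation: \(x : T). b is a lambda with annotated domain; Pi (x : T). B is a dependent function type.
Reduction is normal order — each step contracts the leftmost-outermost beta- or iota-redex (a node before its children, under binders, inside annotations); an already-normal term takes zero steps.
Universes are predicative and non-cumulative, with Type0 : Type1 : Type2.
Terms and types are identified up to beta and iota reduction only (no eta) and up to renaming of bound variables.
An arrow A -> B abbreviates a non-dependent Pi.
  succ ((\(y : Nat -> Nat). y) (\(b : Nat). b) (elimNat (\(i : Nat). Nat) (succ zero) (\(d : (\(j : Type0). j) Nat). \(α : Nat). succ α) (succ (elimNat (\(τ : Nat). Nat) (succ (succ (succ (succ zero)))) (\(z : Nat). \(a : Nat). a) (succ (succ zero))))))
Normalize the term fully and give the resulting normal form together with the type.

normal form:
  succ (succ (succ (succ (succ (succ (succ zero))))))
the term's type:
  Nat


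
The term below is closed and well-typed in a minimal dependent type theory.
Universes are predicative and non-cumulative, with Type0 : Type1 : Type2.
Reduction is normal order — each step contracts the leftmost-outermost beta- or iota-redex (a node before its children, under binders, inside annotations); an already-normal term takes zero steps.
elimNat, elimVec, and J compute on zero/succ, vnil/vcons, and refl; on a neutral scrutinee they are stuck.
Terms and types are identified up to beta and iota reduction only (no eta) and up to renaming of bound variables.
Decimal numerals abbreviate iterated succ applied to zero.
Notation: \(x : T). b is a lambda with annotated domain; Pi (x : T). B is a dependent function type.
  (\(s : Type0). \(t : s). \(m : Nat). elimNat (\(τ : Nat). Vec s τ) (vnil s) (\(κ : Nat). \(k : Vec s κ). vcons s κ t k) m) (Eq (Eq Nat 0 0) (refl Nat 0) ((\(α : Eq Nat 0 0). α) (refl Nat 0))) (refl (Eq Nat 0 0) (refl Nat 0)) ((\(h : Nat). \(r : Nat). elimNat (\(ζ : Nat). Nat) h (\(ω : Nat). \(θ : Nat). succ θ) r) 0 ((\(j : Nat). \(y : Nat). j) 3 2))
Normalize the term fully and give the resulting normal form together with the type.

reduced normal form:
  vcons (Eq (Eq Nat 0 0) (refl Nat 0) (refl Nat 0)) 2 (refl (Eq Nat 0 0) (refl Nat 0)) (vcons (Eq (Eq Nat 0 0) (refl Nat 0) (refl Nat 0)) 1 (refl (Eq Nat 0 0) (refl Nat 0)) (vcons (Eq (Eq Nat 0 0) (refl Nat 0) (refl Nat 0)) 0 (refl (Eq Nat 0 0) (refl Nat 0)) (vnil (Eq (Eq Nat 0 0) (refl Nat 0) (refl Nat 0)))))
inferred type:
  Vec (Eq (Eq Nat 0 0) (refl Nat 0) (refl Nat 0)) 3
observation: contracting a beta-redex first, the term normalizes in 43 steps.


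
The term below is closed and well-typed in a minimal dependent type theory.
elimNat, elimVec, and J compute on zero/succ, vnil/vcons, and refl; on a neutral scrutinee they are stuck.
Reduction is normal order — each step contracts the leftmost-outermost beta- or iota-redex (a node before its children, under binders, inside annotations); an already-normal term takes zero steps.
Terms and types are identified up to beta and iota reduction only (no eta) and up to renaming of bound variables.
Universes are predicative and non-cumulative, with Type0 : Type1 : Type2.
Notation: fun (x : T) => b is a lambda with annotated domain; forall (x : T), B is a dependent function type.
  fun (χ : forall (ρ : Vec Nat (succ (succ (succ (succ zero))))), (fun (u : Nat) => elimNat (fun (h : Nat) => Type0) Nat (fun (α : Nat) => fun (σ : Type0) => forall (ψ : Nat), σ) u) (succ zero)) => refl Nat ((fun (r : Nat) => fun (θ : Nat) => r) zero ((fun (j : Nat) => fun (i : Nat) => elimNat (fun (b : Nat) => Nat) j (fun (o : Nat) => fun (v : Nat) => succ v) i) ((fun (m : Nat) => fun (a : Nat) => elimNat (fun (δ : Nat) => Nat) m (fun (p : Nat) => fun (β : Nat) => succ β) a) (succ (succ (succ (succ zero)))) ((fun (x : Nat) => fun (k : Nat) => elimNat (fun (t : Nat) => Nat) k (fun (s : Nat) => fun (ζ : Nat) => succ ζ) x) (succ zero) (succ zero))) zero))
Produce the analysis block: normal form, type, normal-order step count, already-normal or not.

normal form:
  fun (χ : forall (ρ : Vec Nat (succ (succ (succ (succ zero))))), forall (u : Nat), Nat) => refl Nat zero
type:
  forall (χ : forall (ρ : Vec Nat (succ (succ (succ (succ zero))))), forall (u : Nat), Nat), Eq Nat zero zero
steps to reach normal form (normal order): 7
already normal: no
first contracted redex: a beta-redex


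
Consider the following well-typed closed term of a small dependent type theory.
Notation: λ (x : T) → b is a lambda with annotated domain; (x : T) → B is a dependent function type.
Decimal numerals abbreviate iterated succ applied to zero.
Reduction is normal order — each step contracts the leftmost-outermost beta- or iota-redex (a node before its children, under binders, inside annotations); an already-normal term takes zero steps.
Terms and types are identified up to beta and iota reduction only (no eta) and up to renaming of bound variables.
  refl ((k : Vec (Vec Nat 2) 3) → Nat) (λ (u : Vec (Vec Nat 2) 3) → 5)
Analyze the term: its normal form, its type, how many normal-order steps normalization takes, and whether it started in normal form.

resulting normal form:
  refl ((k : Vec (Vec Nat 2) 3) → Nat) (λ (u : Vec (Vec Nat 2) 3) → 5)
type:
  Eq ((k : Vec (Vec Nat 2) 3) → Nat) (λ (u : Vec (Vec Nat 2) 3) → 5) (λ (φ : Vec (Vec Nat 2) 3) → 5)
steps to reach normal form (normal order): 0
already normal: yes


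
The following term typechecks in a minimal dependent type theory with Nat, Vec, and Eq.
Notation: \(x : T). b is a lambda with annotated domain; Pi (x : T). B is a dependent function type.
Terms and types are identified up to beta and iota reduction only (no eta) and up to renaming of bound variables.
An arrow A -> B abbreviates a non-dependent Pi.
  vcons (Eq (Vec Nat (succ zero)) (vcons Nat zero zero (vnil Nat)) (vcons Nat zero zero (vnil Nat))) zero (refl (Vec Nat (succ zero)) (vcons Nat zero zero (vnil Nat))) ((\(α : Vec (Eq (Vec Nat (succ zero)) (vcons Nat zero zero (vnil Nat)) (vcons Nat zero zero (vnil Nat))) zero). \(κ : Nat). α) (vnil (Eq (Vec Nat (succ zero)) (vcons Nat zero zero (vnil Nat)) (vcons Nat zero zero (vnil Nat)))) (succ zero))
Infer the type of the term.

type:
  Vec (Eq (Vec Nat (succ zero)) (vcons Nat zero zero (vnil Nat)) (vcons Nat zero zero (vnil Nat))) (succ zero)


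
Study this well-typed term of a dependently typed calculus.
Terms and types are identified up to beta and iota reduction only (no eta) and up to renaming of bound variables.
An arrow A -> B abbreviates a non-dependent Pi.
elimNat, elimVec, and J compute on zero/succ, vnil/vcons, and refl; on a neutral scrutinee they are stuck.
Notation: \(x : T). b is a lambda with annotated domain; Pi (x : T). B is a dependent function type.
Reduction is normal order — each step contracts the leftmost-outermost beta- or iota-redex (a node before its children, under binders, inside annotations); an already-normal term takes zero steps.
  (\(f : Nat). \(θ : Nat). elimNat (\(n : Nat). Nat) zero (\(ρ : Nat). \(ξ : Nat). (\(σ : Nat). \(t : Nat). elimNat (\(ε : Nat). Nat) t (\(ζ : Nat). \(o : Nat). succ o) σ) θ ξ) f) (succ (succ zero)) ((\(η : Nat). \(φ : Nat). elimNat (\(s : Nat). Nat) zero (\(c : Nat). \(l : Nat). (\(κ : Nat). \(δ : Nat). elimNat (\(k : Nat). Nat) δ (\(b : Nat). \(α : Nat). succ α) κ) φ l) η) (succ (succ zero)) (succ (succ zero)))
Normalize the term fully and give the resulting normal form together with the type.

reduced normal form:
  succ (succ (succ (succ (succ (succ (succ (succ zero)))))))
inferred type:
  Nat
observation: the leftmost-outermost redex is a beta-redex, and normalization takes 93 steps.


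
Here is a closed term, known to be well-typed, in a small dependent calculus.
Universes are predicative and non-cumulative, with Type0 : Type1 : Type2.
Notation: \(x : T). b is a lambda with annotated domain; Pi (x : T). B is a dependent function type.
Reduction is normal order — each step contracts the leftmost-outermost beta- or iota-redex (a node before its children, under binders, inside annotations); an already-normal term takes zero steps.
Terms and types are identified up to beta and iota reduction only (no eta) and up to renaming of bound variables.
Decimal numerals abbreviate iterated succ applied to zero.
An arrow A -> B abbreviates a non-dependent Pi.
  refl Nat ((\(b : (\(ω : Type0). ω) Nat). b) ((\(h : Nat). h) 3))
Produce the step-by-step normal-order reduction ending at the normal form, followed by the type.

normal-order reduction:
  refl Nat ((\(b : (\(ω : Type0). ω) Nat). b) ((\(h : Nat). h) 3))
  ~> refl Nat ((\(b : Nat). b) 3)
  ~> refl Nat 3
the term's type:
  Eq Nat 3 3


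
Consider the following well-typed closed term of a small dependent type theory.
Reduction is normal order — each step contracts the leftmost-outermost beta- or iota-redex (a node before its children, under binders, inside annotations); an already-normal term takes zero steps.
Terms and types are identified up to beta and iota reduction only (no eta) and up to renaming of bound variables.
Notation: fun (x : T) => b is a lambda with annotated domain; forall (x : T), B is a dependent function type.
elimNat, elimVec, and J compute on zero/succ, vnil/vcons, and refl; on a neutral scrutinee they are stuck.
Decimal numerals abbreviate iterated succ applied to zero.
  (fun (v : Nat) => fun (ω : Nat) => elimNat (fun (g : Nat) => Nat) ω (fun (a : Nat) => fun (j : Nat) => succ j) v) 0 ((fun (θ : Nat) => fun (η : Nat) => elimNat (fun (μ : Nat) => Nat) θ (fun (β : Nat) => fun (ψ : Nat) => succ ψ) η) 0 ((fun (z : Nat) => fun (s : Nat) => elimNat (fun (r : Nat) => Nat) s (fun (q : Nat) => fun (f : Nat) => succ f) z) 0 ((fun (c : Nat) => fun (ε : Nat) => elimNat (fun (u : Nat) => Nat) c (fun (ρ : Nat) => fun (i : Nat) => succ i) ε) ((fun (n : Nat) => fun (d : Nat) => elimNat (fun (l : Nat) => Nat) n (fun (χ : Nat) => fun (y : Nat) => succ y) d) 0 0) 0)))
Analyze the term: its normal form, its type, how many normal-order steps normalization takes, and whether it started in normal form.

normal form:
  0
inferred type:
  Nat
normal-order step count: 15
term was already normal: no
first redex: a beta-redex


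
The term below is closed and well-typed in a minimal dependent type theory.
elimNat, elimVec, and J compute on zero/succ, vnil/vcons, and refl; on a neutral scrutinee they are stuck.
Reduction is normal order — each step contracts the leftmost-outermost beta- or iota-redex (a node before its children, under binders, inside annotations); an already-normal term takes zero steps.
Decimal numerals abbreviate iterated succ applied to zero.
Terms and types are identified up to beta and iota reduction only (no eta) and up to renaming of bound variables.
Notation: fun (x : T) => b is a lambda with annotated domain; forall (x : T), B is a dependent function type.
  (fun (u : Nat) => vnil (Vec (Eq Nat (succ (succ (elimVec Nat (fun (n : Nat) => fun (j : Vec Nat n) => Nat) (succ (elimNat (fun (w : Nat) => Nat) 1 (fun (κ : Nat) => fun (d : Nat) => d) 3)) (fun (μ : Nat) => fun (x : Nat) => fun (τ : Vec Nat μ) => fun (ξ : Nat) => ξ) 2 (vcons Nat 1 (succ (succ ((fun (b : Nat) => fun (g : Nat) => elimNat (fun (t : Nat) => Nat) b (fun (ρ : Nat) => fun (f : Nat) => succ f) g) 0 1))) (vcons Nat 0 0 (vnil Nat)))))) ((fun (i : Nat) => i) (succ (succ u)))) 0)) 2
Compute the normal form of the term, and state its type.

normal form:
  vnil (Vec (Eq Nat 4 4) 0)
type:
  Vec (Vec (Eq Nat 4 4) 0) 0
observation: contracting a beta-redex first, the term normalizes in 23 steps.


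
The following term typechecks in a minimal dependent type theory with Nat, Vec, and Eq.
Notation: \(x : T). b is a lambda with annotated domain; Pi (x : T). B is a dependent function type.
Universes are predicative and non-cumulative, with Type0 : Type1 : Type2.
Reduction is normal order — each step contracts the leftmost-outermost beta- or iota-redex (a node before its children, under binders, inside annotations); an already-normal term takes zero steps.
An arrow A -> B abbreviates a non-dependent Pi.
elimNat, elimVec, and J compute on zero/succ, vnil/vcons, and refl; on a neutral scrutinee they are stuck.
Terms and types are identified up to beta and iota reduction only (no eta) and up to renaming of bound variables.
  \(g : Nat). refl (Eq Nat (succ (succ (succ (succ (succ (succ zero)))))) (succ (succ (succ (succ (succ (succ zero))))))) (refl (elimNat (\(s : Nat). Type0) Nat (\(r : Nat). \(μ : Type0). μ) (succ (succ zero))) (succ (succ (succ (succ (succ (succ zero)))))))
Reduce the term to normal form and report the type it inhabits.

resulting normal form:
  \(g : Nat). refl (Eq Nat (succ (succ (succ (succ (succ (succ zero)))))) (succ (succ (succ (succ (succ (succ zero))))))) (refl Nat (succ (succ (succ (succ (succ (succ zero)))))))
inferred type:
  Nat -> Eq (Eq Nat (succ (succ (succ (succ (succ (succ zero)))))) (succ (succ (succ (succ (succ (succ zero))))))) (refl Nat (succ (succ (succ (succ (succ (succ zero))))))) (refl Nat (succ (succ (succ (succ (succ (succ zero)))))))
observation: 7 normal-order steps separate the term from its normal form.


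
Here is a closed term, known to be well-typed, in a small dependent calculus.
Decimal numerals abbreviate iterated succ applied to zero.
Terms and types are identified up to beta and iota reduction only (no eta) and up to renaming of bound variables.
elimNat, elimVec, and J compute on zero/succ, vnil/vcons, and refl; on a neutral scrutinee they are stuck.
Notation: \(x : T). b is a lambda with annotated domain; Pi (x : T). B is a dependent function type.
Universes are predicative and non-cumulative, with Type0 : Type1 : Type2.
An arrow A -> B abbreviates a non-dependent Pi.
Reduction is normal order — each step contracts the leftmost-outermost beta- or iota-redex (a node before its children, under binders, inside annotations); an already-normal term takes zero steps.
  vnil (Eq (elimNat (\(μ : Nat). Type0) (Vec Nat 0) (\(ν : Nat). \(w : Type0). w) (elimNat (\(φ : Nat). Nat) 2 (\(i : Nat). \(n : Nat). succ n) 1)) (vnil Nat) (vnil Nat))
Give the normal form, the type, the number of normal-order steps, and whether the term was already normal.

resulting normal form:
  vnil (Eq (Vec Nat 0) (vnil Nat) (vnil Nat))
inferred type:
  Vec (Eq (Vec Nat 0) (vnil Nat) (vnil Nat)) 0
steps to reach normal form (normal order): 14
already normal: no
first redex: an elimNat iota-redex


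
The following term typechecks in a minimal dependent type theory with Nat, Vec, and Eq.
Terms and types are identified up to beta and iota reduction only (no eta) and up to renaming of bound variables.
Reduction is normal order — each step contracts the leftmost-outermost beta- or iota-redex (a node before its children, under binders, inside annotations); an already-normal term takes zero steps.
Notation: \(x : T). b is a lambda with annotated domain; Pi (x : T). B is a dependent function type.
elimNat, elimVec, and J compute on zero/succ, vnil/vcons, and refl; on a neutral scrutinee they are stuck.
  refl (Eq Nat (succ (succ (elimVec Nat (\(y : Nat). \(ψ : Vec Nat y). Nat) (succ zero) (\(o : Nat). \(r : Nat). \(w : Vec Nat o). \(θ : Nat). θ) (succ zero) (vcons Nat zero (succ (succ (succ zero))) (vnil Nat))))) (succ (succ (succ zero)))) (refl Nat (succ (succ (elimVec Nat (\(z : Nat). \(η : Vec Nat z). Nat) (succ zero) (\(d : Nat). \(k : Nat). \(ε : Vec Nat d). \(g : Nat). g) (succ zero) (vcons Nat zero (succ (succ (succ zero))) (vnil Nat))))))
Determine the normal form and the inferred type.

reduced normal form:
  refl (Eq Nat (succ (succ (succ zero))) (succ (succ (succ zero)))) (refl Nat (succ (succ (succ zero))))
inferred type:
  Eq (Eq Nat (succ (succ (succ zero))) (succ (succ (succ zero)))) (refl Nat (succ (succ (succ zero)))) (refl Nat (succ (succ (succ zero))))


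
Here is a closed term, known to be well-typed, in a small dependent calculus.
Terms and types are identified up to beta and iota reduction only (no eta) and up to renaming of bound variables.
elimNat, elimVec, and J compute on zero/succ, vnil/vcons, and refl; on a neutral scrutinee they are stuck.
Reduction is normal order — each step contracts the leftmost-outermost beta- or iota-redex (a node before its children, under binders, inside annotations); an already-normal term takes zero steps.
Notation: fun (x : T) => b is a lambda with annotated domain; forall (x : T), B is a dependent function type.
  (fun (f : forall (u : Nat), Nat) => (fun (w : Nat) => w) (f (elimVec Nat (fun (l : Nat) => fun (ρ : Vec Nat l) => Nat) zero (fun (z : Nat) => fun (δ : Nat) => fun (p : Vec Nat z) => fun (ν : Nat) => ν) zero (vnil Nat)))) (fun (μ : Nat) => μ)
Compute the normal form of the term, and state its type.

normal form:
  zero
the term's type:
  Nat


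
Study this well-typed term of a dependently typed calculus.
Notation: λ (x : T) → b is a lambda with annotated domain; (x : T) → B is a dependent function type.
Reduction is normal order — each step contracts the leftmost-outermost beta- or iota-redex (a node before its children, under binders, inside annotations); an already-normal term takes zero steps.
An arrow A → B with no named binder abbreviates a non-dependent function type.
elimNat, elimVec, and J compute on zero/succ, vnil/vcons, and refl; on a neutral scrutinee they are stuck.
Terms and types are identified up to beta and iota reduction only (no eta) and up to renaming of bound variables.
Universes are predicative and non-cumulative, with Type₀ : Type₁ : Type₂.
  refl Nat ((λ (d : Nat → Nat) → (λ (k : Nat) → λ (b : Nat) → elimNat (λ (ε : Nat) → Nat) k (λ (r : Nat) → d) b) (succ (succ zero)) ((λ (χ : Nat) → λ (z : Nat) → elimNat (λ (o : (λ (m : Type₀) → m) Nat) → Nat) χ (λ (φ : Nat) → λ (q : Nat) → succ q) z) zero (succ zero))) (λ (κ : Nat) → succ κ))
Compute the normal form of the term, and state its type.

reduced normal form:
  refl Nat (succ (succ (succ zero)))
type:
  Eq Nat (succ (succ (succ zero))) (succ (succ (succ zero)))
observation: the first redex contracted is a beta-redex; the normal form is reached in 13 normal-order steps.


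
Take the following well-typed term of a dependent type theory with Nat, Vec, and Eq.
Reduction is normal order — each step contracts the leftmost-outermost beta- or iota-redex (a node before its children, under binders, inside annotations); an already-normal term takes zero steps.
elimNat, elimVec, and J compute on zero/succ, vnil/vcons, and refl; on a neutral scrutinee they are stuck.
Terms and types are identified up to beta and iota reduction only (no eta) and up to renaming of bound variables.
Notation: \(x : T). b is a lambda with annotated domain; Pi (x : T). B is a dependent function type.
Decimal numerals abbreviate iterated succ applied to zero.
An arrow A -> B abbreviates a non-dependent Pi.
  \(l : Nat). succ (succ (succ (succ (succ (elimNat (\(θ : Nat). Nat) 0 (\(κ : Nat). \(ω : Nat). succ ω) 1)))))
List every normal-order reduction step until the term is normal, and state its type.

normal-order reduction:
  \(l : Nat). succ (succ (succ (succ (succ (elimNat (\(θ : Nat). Nat) 0 (\(κ : Nat). \(ω : Nat). succ ω) 1)))))
  ~> \(l : Nat). succ (succ (succ (succ (succ ((\(θ : Nat). \(κ : Nat). succ κ) 0 (elimNat (\(ω : Nat). Nat) 0 (\(σ : Nat). \(b : Nat). succ b) 0))))))
  ~> \(l : Nat). succ (succ (succ (succ (succ ((\(θ : Nat). succ θ) (elimNat (\(κ : Nat). Nat) 0 (\(ω : Nat). \(σ : Nat). succ σ) 0))))))
  ~> \(l : Nat). succ (succ (succ (succ (succ (succ (elimNat (\(θ : Nat). Nat) 0 (\(κ : Nat). \(ω : Nat). succ ω) 0))))))
  ~> \(l : Nat). 6
inferred type:
  Nat -> Nat


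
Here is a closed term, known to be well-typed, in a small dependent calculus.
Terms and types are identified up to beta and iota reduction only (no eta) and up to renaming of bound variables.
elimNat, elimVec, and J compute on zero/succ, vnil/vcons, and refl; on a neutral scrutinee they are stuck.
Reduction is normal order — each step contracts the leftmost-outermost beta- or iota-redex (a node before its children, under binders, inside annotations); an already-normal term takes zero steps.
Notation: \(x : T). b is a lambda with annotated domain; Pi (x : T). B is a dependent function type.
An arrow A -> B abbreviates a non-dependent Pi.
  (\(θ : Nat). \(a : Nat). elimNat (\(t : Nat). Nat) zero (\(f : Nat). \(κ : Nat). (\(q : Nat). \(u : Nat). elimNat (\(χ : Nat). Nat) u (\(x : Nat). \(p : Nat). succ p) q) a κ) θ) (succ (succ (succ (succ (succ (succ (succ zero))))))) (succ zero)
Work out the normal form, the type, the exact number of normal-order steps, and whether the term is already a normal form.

resulting normal form:
  succ (succ (succ (succ (succ (succ (succ zero))))))
the term's type:
  Nat
reduction steps (normal order): 66
already normal: no
first redex: a beta-redex


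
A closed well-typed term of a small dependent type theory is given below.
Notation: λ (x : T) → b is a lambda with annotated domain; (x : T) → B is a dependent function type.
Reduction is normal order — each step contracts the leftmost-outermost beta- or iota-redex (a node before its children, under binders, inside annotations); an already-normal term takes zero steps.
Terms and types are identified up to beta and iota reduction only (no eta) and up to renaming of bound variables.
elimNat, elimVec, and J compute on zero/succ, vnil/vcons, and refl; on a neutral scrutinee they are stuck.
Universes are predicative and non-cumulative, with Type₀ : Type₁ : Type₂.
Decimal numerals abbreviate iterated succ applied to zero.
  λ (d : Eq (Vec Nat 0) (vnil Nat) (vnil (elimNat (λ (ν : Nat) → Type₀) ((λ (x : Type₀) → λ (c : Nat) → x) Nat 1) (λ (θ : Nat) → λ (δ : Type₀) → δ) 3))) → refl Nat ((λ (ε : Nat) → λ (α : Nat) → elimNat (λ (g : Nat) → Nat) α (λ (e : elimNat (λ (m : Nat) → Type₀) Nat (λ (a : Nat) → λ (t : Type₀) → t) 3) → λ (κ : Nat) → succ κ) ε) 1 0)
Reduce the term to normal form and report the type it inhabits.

normal form:
  λ (d : Eq (Vec Nat 0) (vnil Nat) (vnil Nat)) → refl Nat 1
inferred type:
  (d : Eq (Vec Nat 0) (vnil Nat) (vnil Nat)) → Eq Nat 1 1
observation: normalization takes exactly 18 steps under the normal-order strategy.


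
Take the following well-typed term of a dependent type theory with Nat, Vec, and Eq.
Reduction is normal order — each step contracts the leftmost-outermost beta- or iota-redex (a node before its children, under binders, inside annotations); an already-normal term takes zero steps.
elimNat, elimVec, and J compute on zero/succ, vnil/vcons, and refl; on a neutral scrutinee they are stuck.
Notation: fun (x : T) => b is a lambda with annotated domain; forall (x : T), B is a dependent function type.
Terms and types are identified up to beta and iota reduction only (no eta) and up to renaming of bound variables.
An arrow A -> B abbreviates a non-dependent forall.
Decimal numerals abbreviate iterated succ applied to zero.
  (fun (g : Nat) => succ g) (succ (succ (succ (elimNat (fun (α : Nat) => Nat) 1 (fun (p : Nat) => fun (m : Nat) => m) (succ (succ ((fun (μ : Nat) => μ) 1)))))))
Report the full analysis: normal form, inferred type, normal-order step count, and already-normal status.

resulting normal form:
  5
inferred type:
  Nat
reduction steps (normal order): 12
already normal: no
first redex: a beta-redex


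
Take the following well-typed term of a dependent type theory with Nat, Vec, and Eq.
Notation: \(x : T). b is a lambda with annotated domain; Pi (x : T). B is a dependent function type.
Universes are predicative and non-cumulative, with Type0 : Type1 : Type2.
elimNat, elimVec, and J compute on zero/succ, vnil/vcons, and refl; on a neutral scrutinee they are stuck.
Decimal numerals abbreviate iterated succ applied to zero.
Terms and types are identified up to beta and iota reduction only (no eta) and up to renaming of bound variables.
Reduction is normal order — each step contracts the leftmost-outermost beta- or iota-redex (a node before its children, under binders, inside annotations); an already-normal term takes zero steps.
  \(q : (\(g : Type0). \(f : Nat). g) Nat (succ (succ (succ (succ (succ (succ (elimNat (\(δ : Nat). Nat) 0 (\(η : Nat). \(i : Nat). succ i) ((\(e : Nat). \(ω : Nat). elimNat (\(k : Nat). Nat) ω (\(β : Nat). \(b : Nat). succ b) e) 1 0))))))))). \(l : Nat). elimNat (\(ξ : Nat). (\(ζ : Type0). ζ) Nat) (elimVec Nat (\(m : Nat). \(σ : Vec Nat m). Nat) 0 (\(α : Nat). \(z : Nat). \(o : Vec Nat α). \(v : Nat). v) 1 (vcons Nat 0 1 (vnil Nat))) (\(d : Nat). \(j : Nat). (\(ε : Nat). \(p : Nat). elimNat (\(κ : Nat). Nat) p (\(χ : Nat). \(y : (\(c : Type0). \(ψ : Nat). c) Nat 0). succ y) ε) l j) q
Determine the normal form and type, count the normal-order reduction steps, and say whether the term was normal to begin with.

reduced normal form:
  \(q : Nat). \(g : Nat). elimNat (\(f : Nat). Nat) 0 (\(δ : Nat). \(η : Nat). elimNat (\(i : Nat). Nat) η (\(e : Nat). \(ω : Nat). succ ω) g) q
type:
  Pi (q : Nat). Pi (g : Nat). Nat
normal-order step count: 13
term was already normal: no
first contracted redex: a beta-redex


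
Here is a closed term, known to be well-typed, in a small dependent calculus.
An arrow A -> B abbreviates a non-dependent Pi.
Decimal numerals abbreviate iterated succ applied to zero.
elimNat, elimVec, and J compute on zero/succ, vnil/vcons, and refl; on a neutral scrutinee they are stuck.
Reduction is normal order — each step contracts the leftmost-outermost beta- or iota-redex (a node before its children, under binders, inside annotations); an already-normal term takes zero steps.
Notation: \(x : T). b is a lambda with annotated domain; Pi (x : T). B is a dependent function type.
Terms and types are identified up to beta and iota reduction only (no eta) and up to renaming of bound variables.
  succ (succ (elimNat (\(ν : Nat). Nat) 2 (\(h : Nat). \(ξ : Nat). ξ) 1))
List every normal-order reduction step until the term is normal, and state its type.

normal-order reduction:
  succ (succ (elimNat (\(ν : Nat). Nat) 2 (\(h : Nat). \(ξ : Nat). ξ) 1))
  ~> succ (succ ((\(ν : Nat). \(h : Nat). h) 0 (elimNat (\(ξ : Nat). Nat) 2 (\(γ : Nat). \(j : Nat). j) 0)))
  ~> succ (succ ((\(ν : Nat). ν) (elimNat (\(h : Nat). Nat) 2 (\(ξ : Nat). \(γ : Nat). γ) 0)))
  ~> succ (succ (elimNat (\(ν : Nat). Nat) 2 (\(h : Nat). \(ξ : Nat). ξ) 0))
  ~> 4
type:
  Nat


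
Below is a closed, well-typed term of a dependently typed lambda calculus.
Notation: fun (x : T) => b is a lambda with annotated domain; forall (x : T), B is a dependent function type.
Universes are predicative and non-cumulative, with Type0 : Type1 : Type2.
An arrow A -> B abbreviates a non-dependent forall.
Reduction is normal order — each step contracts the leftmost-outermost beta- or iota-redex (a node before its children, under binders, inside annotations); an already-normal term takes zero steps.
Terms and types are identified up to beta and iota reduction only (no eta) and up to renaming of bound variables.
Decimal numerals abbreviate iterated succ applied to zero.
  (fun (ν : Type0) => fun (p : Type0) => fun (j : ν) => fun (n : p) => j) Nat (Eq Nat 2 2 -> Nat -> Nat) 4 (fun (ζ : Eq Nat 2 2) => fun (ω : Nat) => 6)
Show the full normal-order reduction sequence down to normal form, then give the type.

reduction (normal order):
  (fun (ν : Type0) => fun (p : Type0) => fun (j : ν) => fun (n : p) => j) Nat (Eq Nat 2 2 -> Nat -> Nat) 4 (fun (ζ : Eq Nat 2 2) => fun (ω : Nat) => 6)
  ~> (fun (ν : Type0) => fun (p : Nat) => fun (j : ν) => p) (Eq Nat 2 2 -> Nat -> Nat) 4 (fun (n : Eq Nat 2 2) => fun (ζ : Nat) => 6)
  ~> (fun (ν : Nat) => fun (p : Eq Nat 2 2 -> Nat -> Nat) => ν) 4 (fun (j : Eq Nat 2 2) => fun (n : Nat) => 6)
  ~> (fun (ν : Eq Nat 2 2 -> Nat -> Nat) => 4) (fun (p : Eq Nat 2 2) => fun (j : Nat) => 6)
  ~> 4
inferred type:
  Nat


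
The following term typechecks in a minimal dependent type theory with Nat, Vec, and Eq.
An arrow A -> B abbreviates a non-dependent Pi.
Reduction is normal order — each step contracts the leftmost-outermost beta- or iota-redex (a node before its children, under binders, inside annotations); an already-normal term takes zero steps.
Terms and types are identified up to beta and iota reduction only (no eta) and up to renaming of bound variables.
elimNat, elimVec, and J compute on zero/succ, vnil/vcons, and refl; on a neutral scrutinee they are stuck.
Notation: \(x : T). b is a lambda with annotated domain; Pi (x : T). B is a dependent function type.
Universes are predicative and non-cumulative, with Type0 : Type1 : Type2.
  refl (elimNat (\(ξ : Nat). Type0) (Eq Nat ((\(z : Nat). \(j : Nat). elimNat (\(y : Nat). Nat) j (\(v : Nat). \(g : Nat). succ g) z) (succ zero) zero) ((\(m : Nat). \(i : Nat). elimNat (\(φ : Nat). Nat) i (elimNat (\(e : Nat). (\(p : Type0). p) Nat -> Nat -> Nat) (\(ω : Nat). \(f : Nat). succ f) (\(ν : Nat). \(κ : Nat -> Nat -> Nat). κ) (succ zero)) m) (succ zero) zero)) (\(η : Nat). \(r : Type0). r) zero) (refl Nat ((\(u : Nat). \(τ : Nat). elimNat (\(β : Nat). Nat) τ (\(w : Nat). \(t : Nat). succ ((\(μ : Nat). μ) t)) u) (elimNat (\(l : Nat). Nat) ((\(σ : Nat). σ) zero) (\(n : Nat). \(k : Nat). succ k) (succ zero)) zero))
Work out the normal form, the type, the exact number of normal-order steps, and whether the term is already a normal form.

normal form:
  refl (Eq Nat (succ zero) (succ zero)) (refl Nat (succ zero))
type:
  Eq (Eq Nat (succ zero) (succ zero)) (refl Nat (succ zero)) (refl Nat (succ zero))
reduction steps (normal order): 29
started in normal form: no
first redex: an elimNat iota-redex


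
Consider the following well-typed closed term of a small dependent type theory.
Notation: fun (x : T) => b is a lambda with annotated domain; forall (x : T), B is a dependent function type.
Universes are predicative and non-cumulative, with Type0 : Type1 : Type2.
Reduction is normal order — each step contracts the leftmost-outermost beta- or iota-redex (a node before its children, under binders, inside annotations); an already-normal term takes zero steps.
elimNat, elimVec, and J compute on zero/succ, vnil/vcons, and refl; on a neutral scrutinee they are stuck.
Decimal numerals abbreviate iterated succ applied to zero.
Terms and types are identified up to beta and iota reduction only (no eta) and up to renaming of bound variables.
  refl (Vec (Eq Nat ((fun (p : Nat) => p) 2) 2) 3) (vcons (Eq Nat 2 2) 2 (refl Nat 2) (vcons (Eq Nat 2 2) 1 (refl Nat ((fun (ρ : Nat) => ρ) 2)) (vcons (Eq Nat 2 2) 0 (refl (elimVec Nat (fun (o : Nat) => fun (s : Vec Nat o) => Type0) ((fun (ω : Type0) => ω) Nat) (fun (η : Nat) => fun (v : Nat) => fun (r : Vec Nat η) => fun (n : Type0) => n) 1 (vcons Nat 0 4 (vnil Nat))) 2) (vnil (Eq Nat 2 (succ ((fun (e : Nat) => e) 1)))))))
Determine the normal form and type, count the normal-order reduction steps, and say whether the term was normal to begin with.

normal form:
  refl (Vec (Eq Nat 2 2) 3) (vcons (Eq Nat 2 2) 2 (refl Nat 2) (vcons (Eq Nat 2 2) 1 (refl Nat 2) (vcons (Eq Nat 2 2) 0 (refl Nat 2) (vnil (Eq Nat 2 2)))))
type:
  Eq (Vec (Eq Nat 2 2) 3) (vcons (Eq Nat 2 2) 2 (refl Nat 2) (vcons (Eq Nat 2 2) 1 (refl Nat 2) (vcons (Eq Nat 2 2) 0 (refl Nat 2) (vnil (Eq Nat 2 2))))) (vcons (Eq Nat 2 2) 2 (refl Nat 2) (vcons (Eq Nat 2 2) 1 (refl Nat 2) (vcons (Eq Nat 2 2) 0 (refl Nat 2) (vnil (Eq Nat 2 2)))))
reduction steps (normal order): 10
already normal: no
first redex: a beta-redex


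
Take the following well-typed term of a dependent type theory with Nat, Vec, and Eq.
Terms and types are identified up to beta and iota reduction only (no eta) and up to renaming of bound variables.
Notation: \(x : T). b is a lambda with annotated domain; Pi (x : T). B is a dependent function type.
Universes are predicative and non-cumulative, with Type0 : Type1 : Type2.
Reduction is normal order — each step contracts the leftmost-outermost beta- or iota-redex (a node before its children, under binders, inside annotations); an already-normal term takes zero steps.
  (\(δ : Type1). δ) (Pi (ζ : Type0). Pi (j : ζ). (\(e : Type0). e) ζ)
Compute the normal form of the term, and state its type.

resulting normal form:
  Pi (δ : Type0). Pi (ζ : δ). δ
inferred type:
  Type1
observation: the first redex contracted is a beta-redex; the normal form is reached in 2 normal-order steps.


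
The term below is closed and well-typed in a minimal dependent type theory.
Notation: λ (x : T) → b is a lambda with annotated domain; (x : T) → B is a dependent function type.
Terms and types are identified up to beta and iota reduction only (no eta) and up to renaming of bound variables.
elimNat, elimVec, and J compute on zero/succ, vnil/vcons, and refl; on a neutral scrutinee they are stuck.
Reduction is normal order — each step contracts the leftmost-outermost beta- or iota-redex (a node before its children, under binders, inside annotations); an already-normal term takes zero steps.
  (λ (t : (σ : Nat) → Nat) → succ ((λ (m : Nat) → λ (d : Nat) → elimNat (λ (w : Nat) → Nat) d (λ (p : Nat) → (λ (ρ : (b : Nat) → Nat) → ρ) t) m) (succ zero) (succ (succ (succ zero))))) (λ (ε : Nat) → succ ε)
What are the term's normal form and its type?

resulting normal form:
  succ (succ (succ (succ (succ zero))))
inferred type:
  Nat
observation: the leftmost-outermost redex is a beta-redex, and normalization takes 8 steps.


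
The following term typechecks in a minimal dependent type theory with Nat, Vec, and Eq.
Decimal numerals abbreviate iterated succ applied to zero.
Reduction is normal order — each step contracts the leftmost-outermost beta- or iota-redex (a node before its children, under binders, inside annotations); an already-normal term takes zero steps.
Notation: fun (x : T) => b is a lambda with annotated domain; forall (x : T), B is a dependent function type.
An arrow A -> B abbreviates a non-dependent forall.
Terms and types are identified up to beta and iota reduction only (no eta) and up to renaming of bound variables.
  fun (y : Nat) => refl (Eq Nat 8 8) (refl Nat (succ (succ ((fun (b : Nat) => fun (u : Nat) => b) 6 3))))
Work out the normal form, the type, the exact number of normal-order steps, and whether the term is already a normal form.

reduced normal form:
  fun (y : Nat) => refl (Eq Nat 8 8) (refl Nat 8)
inferred type:
  Nat -> Eq (Eq Nat 8 8) (refl Nat 8) (refl Nat 8)
normal-order step count: 2
term was already normal: no
first redex: a beta-redex


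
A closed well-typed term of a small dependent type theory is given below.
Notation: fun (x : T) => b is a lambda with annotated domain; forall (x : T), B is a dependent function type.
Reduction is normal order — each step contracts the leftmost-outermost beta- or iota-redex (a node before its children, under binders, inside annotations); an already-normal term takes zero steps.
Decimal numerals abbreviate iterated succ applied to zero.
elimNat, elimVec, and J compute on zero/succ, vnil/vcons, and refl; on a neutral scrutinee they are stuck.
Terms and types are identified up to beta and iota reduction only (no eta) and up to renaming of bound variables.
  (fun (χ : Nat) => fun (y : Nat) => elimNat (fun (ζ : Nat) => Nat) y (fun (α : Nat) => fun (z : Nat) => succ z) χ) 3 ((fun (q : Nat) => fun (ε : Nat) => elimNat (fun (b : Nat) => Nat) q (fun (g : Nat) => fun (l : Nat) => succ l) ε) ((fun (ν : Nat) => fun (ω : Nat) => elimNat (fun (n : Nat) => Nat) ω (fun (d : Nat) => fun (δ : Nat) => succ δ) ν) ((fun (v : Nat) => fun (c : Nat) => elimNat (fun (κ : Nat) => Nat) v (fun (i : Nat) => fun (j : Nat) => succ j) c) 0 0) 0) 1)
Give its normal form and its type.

reduced normal form:
  4
type:
  Nat
observation: the term reaches its normal form after 24 normal-order steps.


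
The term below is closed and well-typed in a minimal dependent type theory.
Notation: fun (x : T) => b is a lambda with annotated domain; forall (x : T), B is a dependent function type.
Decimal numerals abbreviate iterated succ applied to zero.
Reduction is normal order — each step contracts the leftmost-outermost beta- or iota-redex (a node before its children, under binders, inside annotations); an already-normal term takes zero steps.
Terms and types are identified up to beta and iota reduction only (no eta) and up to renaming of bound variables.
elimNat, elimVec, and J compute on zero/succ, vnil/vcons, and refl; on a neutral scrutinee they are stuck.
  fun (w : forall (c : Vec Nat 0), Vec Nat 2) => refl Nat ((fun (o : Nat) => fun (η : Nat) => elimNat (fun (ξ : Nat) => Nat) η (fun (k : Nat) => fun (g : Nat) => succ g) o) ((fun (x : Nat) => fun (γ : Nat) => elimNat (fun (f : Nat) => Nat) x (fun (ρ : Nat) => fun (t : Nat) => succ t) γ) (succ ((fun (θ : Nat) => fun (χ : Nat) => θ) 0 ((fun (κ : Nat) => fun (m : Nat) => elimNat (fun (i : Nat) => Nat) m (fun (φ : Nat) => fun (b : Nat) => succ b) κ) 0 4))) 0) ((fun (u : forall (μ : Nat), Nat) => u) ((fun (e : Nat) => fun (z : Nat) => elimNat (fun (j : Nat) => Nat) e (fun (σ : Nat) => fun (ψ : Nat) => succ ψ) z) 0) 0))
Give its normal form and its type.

normal form:
  fun (w : forall (c : Vec Nat 0), Vec Nat 2) => refl Nat 1
type:
  forall (w : forall (c : Vec Nat 0), Vec Nat 2), Eq Nat 1 1
observation: the first redex contracted is a beta-redex; the normal form is reached in 15 normal-order steps.
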